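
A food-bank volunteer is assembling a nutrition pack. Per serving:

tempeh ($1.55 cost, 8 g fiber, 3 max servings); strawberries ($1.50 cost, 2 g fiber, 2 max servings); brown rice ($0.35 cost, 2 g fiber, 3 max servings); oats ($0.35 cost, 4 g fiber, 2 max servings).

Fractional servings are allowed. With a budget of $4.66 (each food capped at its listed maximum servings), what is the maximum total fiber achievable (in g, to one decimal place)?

Fiber per dollar: oats 11.43, brown rice 5.714, tempeh 5.161, strawberries 1.333.
Take 2 servings of oats: spends $0.70, +8.0 g fiber (running total 8.0 g).
Take 3 servings of brown rice: spends $1.05, +6.0 g fiber (running total 14.0 g).
Take 1.877 servings of tempeh: spends $2.91, +15.0 g fiber (running total 29.0 g).
Filling greedily by fiber-per-dollar is optimal for one linear limit, giving 29.0 g.

29.0 g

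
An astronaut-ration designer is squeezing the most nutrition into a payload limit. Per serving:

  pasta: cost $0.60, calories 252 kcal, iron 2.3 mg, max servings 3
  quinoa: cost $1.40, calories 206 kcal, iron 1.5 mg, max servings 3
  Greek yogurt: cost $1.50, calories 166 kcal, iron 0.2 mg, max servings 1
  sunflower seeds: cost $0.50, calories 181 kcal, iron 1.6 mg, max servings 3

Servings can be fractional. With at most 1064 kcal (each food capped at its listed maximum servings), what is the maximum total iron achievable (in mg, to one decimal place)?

Iron per kcal: pasta 0.009127, sunflower seeds 0.00884, quinoa 0.007282, Greek yogurt 0.001205.
Take 3 servings of pasta: uses 756 kcal, +6.9 mg iron (running total 6.9 mg).
Take 1.702 servings of sunflower seeds: uses 308 kcal, +2.7 mg iron (running total 9.6 mg).
Filling greedily by iron-per-kcal is optimal for one linear limit, giving 9.6 mg.

9.6 mg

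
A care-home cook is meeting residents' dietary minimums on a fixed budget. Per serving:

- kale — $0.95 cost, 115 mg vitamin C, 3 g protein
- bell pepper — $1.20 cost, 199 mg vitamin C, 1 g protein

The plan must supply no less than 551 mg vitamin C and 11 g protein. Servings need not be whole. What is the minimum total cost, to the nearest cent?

Check every corner: each single food scaled to meet both minima, and each pair solved so both constraints bind.
kale only: max(551/115, 11/3) = 4.791 servings → $4.55.
bell pepper only: max(551/199, 11/1) = 11 servings → $13.20.
kale + bell pepper with both tight: 3.398 servings and 0.805 servings → $4.19.
The minimum over all feasible corners is $4.19.

$4.19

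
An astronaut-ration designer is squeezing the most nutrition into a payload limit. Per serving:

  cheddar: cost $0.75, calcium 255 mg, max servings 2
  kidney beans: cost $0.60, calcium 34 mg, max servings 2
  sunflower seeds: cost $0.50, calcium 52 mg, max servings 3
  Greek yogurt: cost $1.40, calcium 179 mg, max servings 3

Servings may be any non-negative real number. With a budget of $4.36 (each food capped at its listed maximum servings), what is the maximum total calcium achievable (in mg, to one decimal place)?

875.7 mg

Calcium per dollar: cheddar 340, Greek yogurt 127.9, sunflower seeds 104, kidney beans 56.67.
Take 2 servings of cheddar: spends $1.50, +510.0 mg calcium (running total 510.0 mg).
Take 2.043 servings of Greek yogurt: spends $2.86, +365.7 mg calcium (running total 875.7 mg).
Greedy by best ratio exhausts the cost allowance optimally: 875.7 mg.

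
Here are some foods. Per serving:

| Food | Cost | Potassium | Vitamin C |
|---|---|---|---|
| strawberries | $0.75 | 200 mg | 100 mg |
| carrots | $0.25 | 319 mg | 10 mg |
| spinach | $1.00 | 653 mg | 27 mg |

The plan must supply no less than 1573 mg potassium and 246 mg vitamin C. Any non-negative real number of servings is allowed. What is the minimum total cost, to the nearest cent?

The cheapest plan sits at a corner of the feasible region — with two constraints it uses at most two foods.
strawberries only: max(1573/200, 246/100) = 7.865 servings → $5.90.
carrots only: max(1573/319, 246/10) = 24.6 servings → $6.15.
spinach only: max(1573/653, 246/27) = 9.111 servings → $9.11.
strawberries + carrots with both tight: 2.098 servings and 3.615 servings → $2.48.
strawberries + spinach with both tight: 1.973 servings and 1.805 servings → $3.28.
carrots + spinach with both targets exact would need a negative amount; discard.
Cheapest feasible corner: $2.48.

$2.48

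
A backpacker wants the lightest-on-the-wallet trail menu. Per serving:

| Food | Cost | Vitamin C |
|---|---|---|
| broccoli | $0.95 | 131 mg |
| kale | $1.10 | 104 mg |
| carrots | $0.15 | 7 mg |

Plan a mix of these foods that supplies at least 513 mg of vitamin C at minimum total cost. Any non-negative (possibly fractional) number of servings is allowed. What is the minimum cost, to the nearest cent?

Cost per mg of vitamin C: broccoli $0.0073, kale $0.0106, carrots $0.0214.
With no serving limits, use only broccoli: 513 mg / 131 mg = 3.916 servings × $0.95 = $3.72.

$3.72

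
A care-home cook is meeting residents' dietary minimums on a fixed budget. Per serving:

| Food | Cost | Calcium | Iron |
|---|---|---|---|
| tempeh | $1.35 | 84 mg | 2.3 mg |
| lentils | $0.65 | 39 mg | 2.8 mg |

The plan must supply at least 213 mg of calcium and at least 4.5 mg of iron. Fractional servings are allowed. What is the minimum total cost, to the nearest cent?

tempeh only: max(213/84, 4.5/2.3) = 2.536 servings → $3.42.
lentils only: max(213/39, 4.5/2.8) = 5.462 servings → $3.55.
tempeh + lentils with both targets exact would need a negative amount; discard.
The minimum over all feasible corners is $3.42.

$3.42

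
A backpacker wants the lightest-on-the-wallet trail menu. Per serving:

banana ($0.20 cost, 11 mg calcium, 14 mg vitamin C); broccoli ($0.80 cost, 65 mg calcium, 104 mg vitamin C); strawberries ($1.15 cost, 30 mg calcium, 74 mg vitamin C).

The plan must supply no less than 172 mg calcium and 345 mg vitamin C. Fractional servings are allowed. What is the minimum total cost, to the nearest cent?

$2.65

Compare the cost at each extreme point of the feasible region.
banana only: max(172/11, 345/14) = 24.64 servings → $4.93.
broccoli only: max(172/65, 345/104) = 3.317 servings → $2.65.
strawberries only: max(172/30, 345/74) = 5.733 servings → $6.59.
banana + broccoli: the both-tight solution has a negative serving — not a feasible corner.
banana + strawberries with both tight: 6.036 servings and 3.52 servings → $5.26.
broccoli + strawberries with both tight: 1.407 servings and 2.685 servings → $4.21.
The minimum over all feasible corners is $2.65.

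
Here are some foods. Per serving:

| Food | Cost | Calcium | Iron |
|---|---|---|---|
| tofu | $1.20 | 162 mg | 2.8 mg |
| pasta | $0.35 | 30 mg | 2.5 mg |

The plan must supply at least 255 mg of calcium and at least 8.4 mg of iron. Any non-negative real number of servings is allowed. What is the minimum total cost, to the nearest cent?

$2.15

For a min-cost LP with two ≥-constraints, a basic feasible solution has at most two positive variables.
tofu only: max(255/162, 8.4/2.8) = 3 servings → $3.60.
pasta only: max(255/30, 8.4/2.5) = 8.5 servings → $2.98.
tofu + pasta with both tight: 1.201 servings and 2.015 servings → $2.15.
So the least-cost plan costs $2.15.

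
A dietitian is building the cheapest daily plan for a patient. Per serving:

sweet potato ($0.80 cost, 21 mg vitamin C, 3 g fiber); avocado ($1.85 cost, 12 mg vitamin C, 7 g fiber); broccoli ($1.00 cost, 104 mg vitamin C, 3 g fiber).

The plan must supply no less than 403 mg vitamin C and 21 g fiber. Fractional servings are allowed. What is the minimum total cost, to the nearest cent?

With two linear requirements the optimum uses one or two foods; enumerate the corners.
sweet potato only: max(403/21, 21/3) = 19.19 servings → $15.35.
avocado only: max(403/12, 21/7) = 33.58 servings → $62.13.
broccoli only: max(403/104, 21/3) = 7 servings → $7.00.
sweet potato + avocado with both targets exact would need a negative amount; discard.
sweet potato + broccoli with both tight: 3.916 servings and 3.084 servings → $6.22.
avocado + broccoli with both tight: 1.409 servings and 3.712 servings → $6.32.
Cheapest feasible corner: $6.22.

$6.22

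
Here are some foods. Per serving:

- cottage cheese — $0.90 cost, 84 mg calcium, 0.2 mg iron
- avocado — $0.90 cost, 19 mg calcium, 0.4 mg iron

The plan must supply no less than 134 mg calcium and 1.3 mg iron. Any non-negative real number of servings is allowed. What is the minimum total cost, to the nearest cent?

$3.36

This is a tiny linear program; its minimum lies at a vertex of the feasible set. List the vertices and price them.
cottage cheese only: max(134/84, 1.3/0.2) = 6.5 servings → $5.85.
avocado only: max(134/19, 1.3/0.4) = 7.053 servings → $6.35.
cottage cheese + avocado with both tight: 0.9698 servings and 2.765 servings → $3.36.
Cheapest feasible corner: $3.36.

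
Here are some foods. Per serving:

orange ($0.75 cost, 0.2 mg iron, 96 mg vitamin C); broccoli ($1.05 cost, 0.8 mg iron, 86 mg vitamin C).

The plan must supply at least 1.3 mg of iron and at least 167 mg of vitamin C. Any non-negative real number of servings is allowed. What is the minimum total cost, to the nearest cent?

Check every corner: each single food scaled to meet both minima, and each pair solved so both constraints bind.
orange only: max(1.3/0.2, 167/96) = 6.5 servings → $4.88.
broccoli only: max(1.3/0.8, 167/86) = 1.942 servings → $2.04.
orange + broccoli with both tight: 0.3658 servings and 1.534 servings → $1.88.
Cheapest feasible corner: $1.88.

$1.88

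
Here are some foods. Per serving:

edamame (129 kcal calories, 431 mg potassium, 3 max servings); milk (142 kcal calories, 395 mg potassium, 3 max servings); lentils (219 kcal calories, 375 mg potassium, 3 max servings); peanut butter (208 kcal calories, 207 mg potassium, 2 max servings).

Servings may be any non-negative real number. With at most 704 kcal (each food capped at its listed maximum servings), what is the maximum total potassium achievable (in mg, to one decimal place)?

Potassium per kcal: edamame 3.341, milk 2.782, lentils 1.712, peanut butter 0.9952.
Take 3 servings of edamame: uses 387 kcal, +1293.0 mg potassium (running total 1293.0 mg).
Take 2.232 servings of milk: uses 317 kcal, +881.8 mg potassium (running total 2174.8 mg).
Greedy by best ratio exhausts the calories allowance optimally: 2174.8 mg.

2174.8 mg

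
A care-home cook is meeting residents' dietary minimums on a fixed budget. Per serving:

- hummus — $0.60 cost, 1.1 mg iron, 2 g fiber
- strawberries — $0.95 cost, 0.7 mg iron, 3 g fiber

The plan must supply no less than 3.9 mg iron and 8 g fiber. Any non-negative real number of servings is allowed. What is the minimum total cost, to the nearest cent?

At the optimum either one food covers both requirements or two foods hit both targets exactly; no other combination can be cheaper.
hummus only: max(3.9/1.1, 8/2) = 4 servings → $2.40.
strawberries only: max(3.9/0.7, 8/3) = 5.571 servings → $5.29.
hummus + strawberries with both tight: 3.211 servings and 0.5263 servings → $2.43.
So the least-cost plan costs $2.40.

$2.40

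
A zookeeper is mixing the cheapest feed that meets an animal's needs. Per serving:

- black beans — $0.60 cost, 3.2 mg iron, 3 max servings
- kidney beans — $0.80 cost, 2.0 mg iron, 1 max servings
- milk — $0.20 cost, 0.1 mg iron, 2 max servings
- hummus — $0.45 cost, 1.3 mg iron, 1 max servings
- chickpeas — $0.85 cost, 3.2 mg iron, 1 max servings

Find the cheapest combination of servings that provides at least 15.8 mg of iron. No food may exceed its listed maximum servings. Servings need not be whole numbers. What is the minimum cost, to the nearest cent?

$3.78

Cost per mg of iron: black beans $0.1875, chickpeas $0.2656, hummus $0.3462, kidney beans $0.4000, milk $2.0000.
Take 3 servings of black beans: +9.6 mg iron for $1.80 (total $1.80, still need 6.2 mg).
Take 1 serving of chickpeas: +3.2 mg iron for $0.85 (total $2.65, still need 3.0 mg).
Take 1 serving of hummus: +1.3 mg iron for $0.45 (total $3.10, still need 1.7 mg).
Take 0.85 servings of kidney beans: +1.7 mg iron for $0.68 (total $3.78, still need 0.0 mg).
Greedy by cheapest-per-mg is optimal for a single linear constraint, so the minimum cost is $3.78.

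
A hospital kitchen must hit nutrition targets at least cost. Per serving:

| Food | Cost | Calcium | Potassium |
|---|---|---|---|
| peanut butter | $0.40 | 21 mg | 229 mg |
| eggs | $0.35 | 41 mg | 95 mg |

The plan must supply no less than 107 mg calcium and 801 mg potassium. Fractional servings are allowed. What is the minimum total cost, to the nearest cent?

$1.59

peanut butter only: max(107/21, 801/229) = 5.095 servings → $2.04.
eggs only: max(107/41, 801/95) = 8.432 servings → $2.95.
peanut butter + eggs with both tight: 3.067 servings and 1.039 servings → $1.59.
The minimum over all feasible corners is $1.59.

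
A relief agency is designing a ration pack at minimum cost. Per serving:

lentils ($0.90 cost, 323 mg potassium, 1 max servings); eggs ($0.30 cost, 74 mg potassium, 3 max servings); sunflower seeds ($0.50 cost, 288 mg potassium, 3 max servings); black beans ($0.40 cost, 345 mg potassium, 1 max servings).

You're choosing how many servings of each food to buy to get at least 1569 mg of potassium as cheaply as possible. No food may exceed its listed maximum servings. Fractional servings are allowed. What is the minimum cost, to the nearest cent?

Cost per mg of potassium: black beans $0.0012, sunflower seeds $0.0017, lentils $0.0028, eggs $0.0041.
Take 1 serving of black beans: +345.0 mg potassium for $0.40 (total $0.40, still need 1224.0 mg).
Take 3 servings of sunflower seeds: +864.0 mg potassium for $1.50 (total $1.90, still need 360.0 mg).
Take 1 serving of lentils: +323.0 mg potassium for $0.90 (total $2.80, still need 37.0 mg).
Take 0.5 servings of eggs: +37.0 mg potassium for $0.15 (total $2.95, still need 0.0 mg).
Filling from the cheapest source first is optimal under one linear minimum: $2.95.

$2.95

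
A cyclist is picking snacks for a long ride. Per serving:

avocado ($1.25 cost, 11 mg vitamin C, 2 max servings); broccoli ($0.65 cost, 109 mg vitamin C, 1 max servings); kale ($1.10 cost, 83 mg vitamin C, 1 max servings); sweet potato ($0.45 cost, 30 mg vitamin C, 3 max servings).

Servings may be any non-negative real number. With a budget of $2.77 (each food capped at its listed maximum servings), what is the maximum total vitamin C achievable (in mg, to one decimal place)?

Vitamin C per dollar: broccoli 167.7, kale 75.45, sweet potato 66.67, avocado 8.8.
Take 1 serving of broccoli: spends $0.65, +109.0 mg vitamin C (running total 109.0 mg).
Take 1 serving of kale: spends $1.10, +83.0 mg vitamin C (running total 192.0 mg).
Take 2.267 servings of sweet potato: spends $1.02, +68.0 mg vitamin C (running total 260.0 mg).
Greedy by best ratio exhausts the cost allowance optimally: 260.0 mg.

260.0 mg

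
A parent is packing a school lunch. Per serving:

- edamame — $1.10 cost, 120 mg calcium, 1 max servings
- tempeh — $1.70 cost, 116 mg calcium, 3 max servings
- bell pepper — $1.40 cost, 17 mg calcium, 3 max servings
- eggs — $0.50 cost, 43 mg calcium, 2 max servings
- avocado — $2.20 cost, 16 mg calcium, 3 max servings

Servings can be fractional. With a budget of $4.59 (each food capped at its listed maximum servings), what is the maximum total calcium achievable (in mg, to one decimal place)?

Calcium per dollar: edamame 109.1, eggs 86, tempeh 68.24, bell pepper 12.14, avocado 7.273.
Take 1 serving of edamame: spends $1.10, +120.0 mg calcium (running total 120.0 mg).
Take 2 servings of eggs: spends $1.00, +86.0 mg calcium (running total 206.0 mg).
Take 1.465 servings of tempeh: spends $2.49, +169.9 mg calcium (running total 375.9 mg).
Filling greedily by calcium-per-dollar is optimal for one linear limit, giving 375.9 mg.

375.9 mg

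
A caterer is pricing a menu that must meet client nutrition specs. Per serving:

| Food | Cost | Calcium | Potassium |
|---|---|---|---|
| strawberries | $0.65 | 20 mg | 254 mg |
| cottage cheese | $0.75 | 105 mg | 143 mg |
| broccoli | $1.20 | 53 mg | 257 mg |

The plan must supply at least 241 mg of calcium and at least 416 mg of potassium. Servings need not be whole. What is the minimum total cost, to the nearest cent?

A basic optimal solution has at most two foods positive. Try each food alone and each pair with both targets met exactly.
strawberries only: max(241/20, 416/254) = 12.05 servings → $7.83.
cottage cheese only: max(241/105, 416/143) = 2.909 servings → $2.18.
broccoli only: max(241/53, 416/257) = 4.547 servings → $5.46.
strawberries + cottage cheese with both tight: 0.3871 servings and 2.222 servings → $1.92.
strawberries + broccoli: intersection lies outside the first quadrant.
cottage cheese + broccoli with both tight: 2.055 servings and 0.475 servings → $2.11.
The minimum over all feasible corners is $1.92.

$1.92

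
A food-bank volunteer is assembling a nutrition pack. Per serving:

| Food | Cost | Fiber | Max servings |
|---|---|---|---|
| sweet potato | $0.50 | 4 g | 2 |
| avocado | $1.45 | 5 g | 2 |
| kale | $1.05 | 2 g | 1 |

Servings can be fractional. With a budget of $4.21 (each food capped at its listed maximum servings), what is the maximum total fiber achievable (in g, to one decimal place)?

Fiber per dollar: sweet potato 8, avocado 3.448, kale 1.905.
Take 2 servings of sweet potato: spends $1.00, +8.0 g fiber (running total 8.0 g).
Take 2 servings of avocado: spends $2.90, +10.0 g fiber (running total 18.0 g).
Take 0.2952 servings of kale: spends $0.31, +0.6 g fiber (running total 18.6 g).
Greedy by best ratio exhausts the cost allowance optimally: 18.6 g.

18.6 g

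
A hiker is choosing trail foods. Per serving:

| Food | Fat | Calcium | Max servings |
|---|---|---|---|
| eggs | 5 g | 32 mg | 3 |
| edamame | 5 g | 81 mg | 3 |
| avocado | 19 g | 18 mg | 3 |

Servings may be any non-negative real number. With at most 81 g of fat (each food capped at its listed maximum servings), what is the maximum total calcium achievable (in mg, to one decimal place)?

387.3 mg

Calcium per g fat: edamame 16.2, eggs 6.4, avocado 0.9474.
Take 3 servings of edamame: uses 15 g fat, +243.0 mg calcium (running total 243.0 mg).
Take 3 servings of eggs: uses 15 g fat, +96.0 mg calcium (running total 339.0 mg).
Take 2.684 servings of avocado: uses 51 g fat, +48.3 mg calcium (running total 387.3 mg).
Greedy by best ratio exhausts the fat allowance optimally: 387.3 mg.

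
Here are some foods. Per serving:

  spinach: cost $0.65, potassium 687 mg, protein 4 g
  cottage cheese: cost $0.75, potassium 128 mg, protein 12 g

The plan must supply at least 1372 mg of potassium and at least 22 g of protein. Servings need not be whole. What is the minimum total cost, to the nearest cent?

spinach only: max(1372/687, 22/4) = 5.5 servings → $3.58.
cottage cheese only: max(1372/128, 22/12) = 10.72 servings → $8.04.
spinach + cottage cheese with both tight: 1.765 servings and 1.245 servings → $2.08.
So the least-cost plan costs $2.08.

$2.08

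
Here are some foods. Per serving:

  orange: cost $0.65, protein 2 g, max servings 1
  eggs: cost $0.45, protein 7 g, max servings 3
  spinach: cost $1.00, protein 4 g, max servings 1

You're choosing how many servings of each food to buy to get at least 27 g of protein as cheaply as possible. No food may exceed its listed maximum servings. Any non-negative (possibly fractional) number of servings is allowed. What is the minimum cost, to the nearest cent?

$3.00

Cost per g of protein: eggs $0.0643, spinach $0.2500, orange $0.3250.
Take 3 servings of eggs: +21.0 g protein for $1.35 (total $1.35, still need 6.0 g).
Take 1 serving of spinach: +4.0 g protein for $1.00 (total $2.35, still need 2.0 g).
Take 1 serving of orange: +2.0 g protein for $0.65 (total $3.00, still need 0.0 g).
Filling from the cheapest source first is optimal under one linear minimum: $3.00.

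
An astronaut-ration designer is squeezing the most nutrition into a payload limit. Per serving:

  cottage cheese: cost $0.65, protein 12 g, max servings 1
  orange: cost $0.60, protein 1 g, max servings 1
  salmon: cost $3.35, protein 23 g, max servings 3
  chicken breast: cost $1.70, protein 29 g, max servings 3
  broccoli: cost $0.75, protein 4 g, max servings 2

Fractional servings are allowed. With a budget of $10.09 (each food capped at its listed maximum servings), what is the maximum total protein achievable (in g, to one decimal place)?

128.8 g

Protein per dollar: cottage cheese 18.46, chicken breast 17.06, salmon 6.866, broccoli 5.333, orange 1.667.
Take 1 serving of cottage cheese: spends $0.65, +12.0 g protein (running total 12.0 g).
Take 3 servings of chicken breast: spends $5.10, +87.0 g protein (running total 99.0 g).
Take 1.296 servings of salmon: spends $4.34, +29.8 g protein (running total 128.8 g).
Greedy by best ratio exhausts the cost allowance optimally: 128.8 g.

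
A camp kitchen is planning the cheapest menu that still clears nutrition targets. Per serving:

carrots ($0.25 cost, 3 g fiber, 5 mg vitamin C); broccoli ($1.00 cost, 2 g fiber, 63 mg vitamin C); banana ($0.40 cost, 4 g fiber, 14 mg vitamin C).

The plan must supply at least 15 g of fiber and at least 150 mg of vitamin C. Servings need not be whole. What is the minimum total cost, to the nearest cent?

$2.89

An LP optimum is at a vertex; with two nutrient constraints at most two foods are used. Check each candidate.
carrots only: max(15/3, 150/5) = 30 servings → $7.50.
broccoli only: max(15/2, 150/63) = 7.5 servings → $7.50.
banana only: max(15/4, 150/14) = 10.71 servings → $4.29.
carrots + broccoli with both tight: 3.603 servings and 2.095 servings → $3.00.
carrots + banana: intersection lies outside the first quadrant.
broccoli + banana with both tight: 1.741 servings and 2.879 servings → $2.89.
So the least-cost plan costs $2.89.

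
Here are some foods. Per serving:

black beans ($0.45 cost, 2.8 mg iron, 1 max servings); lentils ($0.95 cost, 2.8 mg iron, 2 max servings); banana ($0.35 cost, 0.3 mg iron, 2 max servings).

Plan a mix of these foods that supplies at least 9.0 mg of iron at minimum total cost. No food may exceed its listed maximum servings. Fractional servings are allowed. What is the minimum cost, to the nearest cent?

Cost per mg of iron: black beans $0.1607, lentils $0.3393, banana $1.1667.
Take 1 serving of black beans: +2.8 mg iron for $0.45 (total $0.45, still need 6.2 mg).
Take 2 servings of lentils: +5.6 mg iron for $1.90 (total $2.35, still need 0.6 mg).
Take 2 servings of banana: +0.6 mg iron for $0.70 (total $3.05, still need 0.0 mg).
Greedy by cheapest-per-mg is optimal for a single linear constraint, so the minimum cost is $3.05.

$3.05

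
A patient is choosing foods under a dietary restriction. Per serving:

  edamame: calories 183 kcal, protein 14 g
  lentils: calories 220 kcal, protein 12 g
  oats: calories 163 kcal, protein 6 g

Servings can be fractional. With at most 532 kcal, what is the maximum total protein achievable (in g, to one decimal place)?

40.7 g

Protein per kcal: edamame 0.0765, lentils 0.05455, oats 0.03681.
With no serving limits, spend the whole calories allowance on edamame: 532 kcal / 183 kcal × 14 g = 40.7 g.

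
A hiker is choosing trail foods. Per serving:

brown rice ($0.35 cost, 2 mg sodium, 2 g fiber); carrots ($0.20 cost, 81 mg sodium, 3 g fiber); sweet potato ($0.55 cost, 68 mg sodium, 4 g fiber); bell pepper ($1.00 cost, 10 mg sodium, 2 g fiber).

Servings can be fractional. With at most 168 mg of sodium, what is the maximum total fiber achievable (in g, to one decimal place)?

168.0 g

Fiber per mg sodium: brown rice 1, bell pepper 0.2, sweet potato 0.05882, carrots 0.03704.
With no serving limits, spend the whole sodium allowance on brown rice: 168 mg / 2 mg × 2 g = 168.0 g.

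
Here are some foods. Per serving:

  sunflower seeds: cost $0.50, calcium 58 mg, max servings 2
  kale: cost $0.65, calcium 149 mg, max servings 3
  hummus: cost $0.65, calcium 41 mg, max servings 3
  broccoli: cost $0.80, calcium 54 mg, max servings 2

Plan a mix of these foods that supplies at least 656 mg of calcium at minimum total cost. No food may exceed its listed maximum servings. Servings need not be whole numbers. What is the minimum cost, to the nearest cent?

Cost per mg of calcium: kale $0.0044, sunflower seeds $0.0086, broccoli $0.0148, hummus $0.0159.
Take 3 servings of kale: +447.0 mg calcium for $1.95 (total $1.95, still need 209.0 mg).
Take 2 servings of sunflower seeds: +116.0 mg calcium for $1.00 (total $2.95, still need 93.0 mg).
Take 1.722 servings of broccoli: +93.0 mg calcium for $1.38 (total $4.33, still need 0.0 mg).
Filling from the cheapest source first is optimal under one linear minimum: $4.33.

$4.33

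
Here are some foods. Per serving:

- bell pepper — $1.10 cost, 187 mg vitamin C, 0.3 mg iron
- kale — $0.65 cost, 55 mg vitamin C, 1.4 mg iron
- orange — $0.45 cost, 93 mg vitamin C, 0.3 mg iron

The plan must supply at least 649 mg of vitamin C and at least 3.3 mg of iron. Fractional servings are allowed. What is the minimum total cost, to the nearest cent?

$3.52

Two binding constraints pin down two serving amounts, so the optimal mix uses at most two foods. The candidates are each food alone (scaled to the tighter of vitamin C/iron) and each pair with both constraints tight.
bell pepper only: max(649/187, 3.3/0.3) = 11 servings → $12.10.
kale only: max(649/55, 3.3/1.4) = 11.8 servings → $7.67.
orange only: max(649/93, 3.3/0.3) = 11 servings → $4.95.
bell pepper + kale with both tight: 2.964 servings and 1.722 servings → $4.38.
bell pepper + orange: intersection lies outside the first quadrant.
kale + orange with both tight: 0.9868 servings and 6.395 servings → $3.52.
Cheapest feasible corner: $3.52.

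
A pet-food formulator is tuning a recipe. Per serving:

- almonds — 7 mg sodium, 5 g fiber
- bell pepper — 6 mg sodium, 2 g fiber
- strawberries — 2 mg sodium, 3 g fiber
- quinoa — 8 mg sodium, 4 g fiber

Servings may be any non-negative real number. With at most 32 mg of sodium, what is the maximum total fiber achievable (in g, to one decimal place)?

48.0 g

Fiber per mg sodium: strawberries 1.5, almonds 0.7143, quinoa 0.5, bell pepper 0.3333.
With no serving limits, spend the whole sodium allowance on strawberries: 32 mg / 2 mg × 3 g = 48.0 g.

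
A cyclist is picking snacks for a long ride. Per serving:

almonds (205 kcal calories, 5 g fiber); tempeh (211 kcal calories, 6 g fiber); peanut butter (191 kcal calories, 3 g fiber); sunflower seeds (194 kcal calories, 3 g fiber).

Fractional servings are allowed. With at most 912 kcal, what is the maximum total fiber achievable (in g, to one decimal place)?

Fiber per kcal: tempeh 0.02844, almonds 0.02439, peanut butter 0.01571, sunflower seeds 0.01546.
With no serving limits, spend the whole calories allowance on tempeh: 912 kcal / 211 kcal × 6 g = 25.9 g.

25.9 g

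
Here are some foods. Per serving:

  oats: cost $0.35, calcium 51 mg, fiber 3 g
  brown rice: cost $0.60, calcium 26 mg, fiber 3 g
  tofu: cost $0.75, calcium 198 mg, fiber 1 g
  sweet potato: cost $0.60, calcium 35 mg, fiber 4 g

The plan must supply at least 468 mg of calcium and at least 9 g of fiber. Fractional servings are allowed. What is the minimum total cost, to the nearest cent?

$2.15

oats only: max(468/51, 9/3) = 9.176 servings → $3.21.
brown rice only: max(468/26, 9/3) = 18 servings → $10.80.
tofu only: max(468/198, 9/1) = 9 servings → $6.75.
sweet potato only: max(468/35, 9/4) = 13.37 servings → $8.02.
oats + brown rice with both targets exact would need a negative amount; discard.
oats + tofu with both tight: 2.42 servings and 1.74 servings → $2.15.
oats + sweet potato: the both-tight solution has a negative serving — not a feasible corner.
brown rice + tofu with both tight: 2.313 servings and 2.06 servings → $2.93.
brown rice + sweet potato with both targets exact would need a negative amount; discard.
tofu + sweet potato with both tight: 2.057 servings and 1.736 servings → $2.58.
So the least-cost plan costs $2.15.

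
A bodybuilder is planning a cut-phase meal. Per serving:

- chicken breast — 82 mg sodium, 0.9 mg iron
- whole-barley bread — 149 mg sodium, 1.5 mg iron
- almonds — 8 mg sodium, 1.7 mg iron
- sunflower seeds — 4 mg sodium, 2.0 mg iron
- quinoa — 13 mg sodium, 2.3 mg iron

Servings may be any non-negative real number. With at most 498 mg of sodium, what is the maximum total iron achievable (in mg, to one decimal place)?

Iron per mg sodium: sunflower seeds 0.5, almonds 0.2125, quinoa 0.1769, chicken breast 0.01098, whole-barley bread 0.01007.
With no serving limits, spend the whole sodium allowance on sunflower seeds: 498 mg / 4 mg × 2.0 mg = 249.0 mg.

249.0 mg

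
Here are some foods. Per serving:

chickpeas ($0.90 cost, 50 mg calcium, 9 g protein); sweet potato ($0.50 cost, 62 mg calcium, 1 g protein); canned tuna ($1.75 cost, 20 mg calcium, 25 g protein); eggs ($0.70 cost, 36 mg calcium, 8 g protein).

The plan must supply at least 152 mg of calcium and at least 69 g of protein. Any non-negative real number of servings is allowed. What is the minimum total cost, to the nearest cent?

$5.29

Compare the cost at each extreme point of the feasible region.
chickpeas only: max(152/50, 69/9) = 7.667 servings → $6.90.
sweet potato only: max(152/62, 69/1) = 69 servings → $34.50.
canned tuna only: max(152/20, 69/25) = 7.6 servings → $13.30.
eggs only: max(152/36, 69/8) = 8.625 servings → $6.04.
chickpeas + sweet potato: intersection lies outside the first quadrant.
chickpeas + canned tuna with both tight: 2.262 servings and 1.946 servings → $5.44.
chickpeas + eggs: the both-tight solution has a negative serving — not a feasible corner.
sweet potato + canned tuna with both tight: 1.582 servings and 2.697 servings → $5.51.
sweet potato + eggs: the both-tight solution has a negative serving — not a feasible corner.
canned tuna + eggs with both tight: 1.714 servings and 3.27 servings → $5.29.
So the least-cost plan costs $5.29.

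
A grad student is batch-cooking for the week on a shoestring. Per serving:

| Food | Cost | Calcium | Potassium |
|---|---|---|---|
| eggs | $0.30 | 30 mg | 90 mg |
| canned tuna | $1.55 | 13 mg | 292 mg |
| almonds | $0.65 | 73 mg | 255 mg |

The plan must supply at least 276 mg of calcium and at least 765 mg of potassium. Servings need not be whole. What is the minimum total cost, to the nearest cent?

$2.46

Check every corner: each single food scaled to meet both minima, and each pair solved so both constraints bind.
eggs only: max(276/30, 765/90) = 9.2 servings → $2.76.
canned tuna only: max(276/13, 765/292) = 21.23 servings → $32.91.
almonds only: max(276/73, 765/255) = 3.781 servings → $2.46.
eggs + canned tuna with both targets exact would need a negative amount; discard.
eggs + almonds: intersection lies outside the first quadrant.
canned tuna + almonds: intersection lies outside the first quadrant.
So the least-cost plan costs $2.46.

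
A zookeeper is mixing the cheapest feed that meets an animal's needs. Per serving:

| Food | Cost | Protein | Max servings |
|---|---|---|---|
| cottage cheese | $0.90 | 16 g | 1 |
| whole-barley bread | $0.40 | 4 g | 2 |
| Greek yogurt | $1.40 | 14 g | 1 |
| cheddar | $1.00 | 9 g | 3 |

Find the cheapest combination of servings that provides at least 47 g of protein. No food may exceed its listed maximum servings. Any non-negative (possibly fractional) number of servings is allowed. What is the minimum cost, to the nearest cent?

Cost per g of protein: cottage cheese $0.0563, whole-barley bread $0.1000, Greek yogurt $0.1000, cheddar $0.1111.
Take 1 serving of cottage cheese: +16.0 g protein for $0.90 (total $0.90, still need 31.0 g).
Take 2 servings of whole-barley bread: +8.0 g protein for $0.80 (total $1.70, still need 23.0 g).
Take 1 serving of Greek yogurt: +14.0 g protein for $1.40 (total $3.10, still need 9.0 g).
Take 1 serving of cheddar: +9.0 g protein for $1.00 (total $4.10, still need 0.0 g).
Filling from the cheapest source first is optimal under one linear minimum: $4.10.

$4.10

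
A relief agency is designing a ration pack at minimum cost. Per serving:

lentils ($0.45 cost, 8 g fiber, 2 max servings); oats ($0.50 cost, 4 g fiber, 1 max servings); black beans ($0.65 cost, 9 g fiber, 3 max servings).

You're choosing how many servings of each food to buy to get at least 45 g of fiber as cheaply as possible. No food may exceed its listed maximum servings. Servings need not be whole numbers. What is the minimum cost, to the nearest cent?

$3.10

Cost per g of fiber: lentils $0.0563, black beans $0.0722, oats $0.1250.
Take 2 servings of lentils: +16.0 g fiber for $0.90 (total $0.90, still need 29.0 g).
Take 3 servings of black beans: +27.0 g fiber for $1.95 (total $2.85, still need 2.0 g).
Take 0.5 servings of oats: +2.0 g fiber for $0.25 (total $3.10, still need 0.0 g).
Greedy by cheapest-per-g is optimal for a single linear constraint, so the minimum cost is $3.10.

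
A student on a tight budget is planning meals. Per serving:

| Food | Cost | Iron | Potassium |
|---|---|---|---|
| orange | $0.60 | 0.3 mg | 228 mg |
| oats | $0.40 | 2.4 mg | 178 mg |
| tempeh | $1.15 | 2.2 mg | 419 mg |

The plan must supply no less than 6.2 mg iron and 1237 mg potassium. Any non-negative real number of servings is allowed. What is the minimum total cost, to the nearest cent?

Compare the cost at each extreme point of the feasible region.
orange only: max(6.2/0.3, 1237/228) = 20.67 servings → $12.40.
oats only: max(6.2/2.4, 1237/178) = 6.949 servings → $2.78.
tempeh only: max(6.2/2.2, 1237/419) = 2.952 servings → $3.40.
orange + oats with both tight: 3.777 servings and 2.111 servings → $3.11.
orange + tempeh with both tight: 0.3288 servings and 2.773 servings → $3.39.
oats + tempeh with both targets exact would need a negative amount; discard.
So the least-cost plan costs $2.78.

$2.78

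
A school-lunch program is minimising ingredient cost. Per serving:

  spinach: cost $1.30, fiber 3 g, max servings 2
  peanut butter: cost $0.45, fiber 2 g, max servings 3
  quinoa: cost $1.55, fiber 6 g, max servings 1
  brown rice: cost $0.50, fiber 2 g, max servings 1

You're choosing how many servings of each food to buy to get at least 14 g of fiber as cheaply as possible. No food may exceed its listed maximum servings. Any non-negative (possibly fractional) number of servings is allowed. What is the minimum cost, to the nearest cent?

Cost per g of fiber: peanut butter $0.2250, brown rice $0.2500, quinoa $0.2583, spinach $0.4333.
Take 3 servings of peanut butter: +6.0 g fiber for $1.35 (total $1.35, still need 8.0 g).
Take 1 serving of brown rice: +2.0 g fiber for $0.50 (total $1.85, still need 6.0 g).
Take 1 serving of quinoa: +6.0 g fiber for $1.55 (total $3.40, still need 0.0 g).
Filling from the cheapest source first is optimal under one linear minimum: $3.40.

$3.40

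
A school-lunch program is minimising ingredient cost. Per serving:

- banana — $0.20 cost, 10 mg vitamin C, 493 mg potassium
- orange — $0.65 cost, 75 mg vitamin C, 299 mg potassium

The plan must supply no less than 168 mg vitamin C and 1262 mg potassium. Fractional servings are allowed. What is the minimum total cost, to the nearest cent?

Compare the cost at each extreme point of the feasible region.
banana only: max(168/10, 1262/493) = 16.8 servings → $3.36.
orange only: max(168/75, 1262/299) = 4.221 servings → $2.74.
banana + orange with both tight: 1.307 servings and 2.066 servings → $1.60.
So the least-cost plan costs $1.60.

$1.60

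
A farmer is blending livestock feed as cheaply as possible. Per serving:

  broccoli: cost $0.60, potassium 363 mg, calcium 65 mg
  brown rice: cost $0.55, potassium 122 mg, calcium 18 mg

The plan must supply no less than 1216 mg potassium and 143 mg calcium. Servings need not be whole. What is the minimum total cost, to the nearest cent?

$2.01

This is a tiny linear program; its minimum lies at a vertex of the feasible set. List the vertices and price them.
broccoli only: max(1216/363, 143/65) = 3.35 servings → $2.01.
brown rice only: max(1216/122, 143/18) = 9.967 servings → $5.48.
broccoli + brown rice: intersection lies outside the first quadrant.
So the least-cost plan costs $2.01.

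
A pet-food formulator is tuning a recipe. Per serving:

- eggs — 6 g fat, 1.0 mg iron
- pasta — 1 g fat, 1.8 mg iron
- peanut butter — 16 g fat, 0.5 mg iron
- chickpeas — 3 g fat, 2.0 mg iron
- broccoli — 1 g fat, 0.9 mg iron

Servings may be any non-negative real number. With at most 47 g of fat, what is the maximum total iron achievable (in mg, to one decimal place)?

84.6 mg

Iron per g fat: pasta 1.8, broccoli 0.9, chickpeas 0.6667, eggs 0.1667, peanut butter 0.03125.
With no serving limits, spend the whole fat allowance on pasta: 47 g / 1 g × 1.8 mg = 84.6 mg.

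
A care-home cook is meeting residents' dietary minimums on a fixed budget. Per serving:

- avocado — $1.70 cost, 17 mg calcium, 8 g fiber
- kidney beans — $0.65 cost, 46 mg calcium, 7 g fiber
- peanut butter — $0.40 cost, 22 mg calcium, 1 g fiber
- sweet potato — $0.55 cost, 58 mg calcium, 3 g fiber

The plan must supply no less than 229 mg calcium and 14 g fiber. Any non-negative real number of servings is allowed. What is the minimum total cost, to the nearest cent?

Minimising a linear cost over {calcium ≥ 229, fiber ≥ 14, servings ≥ 0} — the optimum is at a vertex, using one or two foods.
avocado only: max(229/17, 14/8) = 13.47 servings → $22.90.
kidney beans only: max(229/46, 14/7) = 4.978 servings → $3.24.
peanut butter only: max(229/22, 14/1) = 14 servings → $5.60.
sweet potato only: max(229/58, 14/3) = 4.667 servings → $2.57.
avocado + kidney beans: the both-tight solution has a negative serving — not a feasible corner.
avocado + peanut butter with both tight: 0.4969 servings and 10.03 servings → $4.85.
avocado + sweet potato with both tight: 0.3027 servings and 3.86 servings → $2.64.
kidney beans + peanut butter with both tight: 0.7315 servings and 8.88 servings → $4.03.
kidney beans + sweet potato with both tight: 0.4664 servings and 3.578 servings → $2.27.
peanut butter + sweet potato with both targets exact would need a negative amount; discard.
The minimum over all feasible corners is $2.27.

$2.27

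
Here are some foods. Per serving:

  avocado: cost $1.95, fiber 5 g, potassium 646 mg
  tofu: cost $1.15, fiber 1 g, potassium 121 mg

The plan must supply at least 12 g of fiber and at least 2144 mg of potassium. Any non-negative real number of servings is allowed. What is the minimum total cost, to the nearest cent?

avocado only: max(12/5, 2144/646) = 3.319 servings → $6.47.
tofu only: max(12/1, 2144/121) = 17.72 servings → $20.38.
avocado + tofu: intersection lies outside the first quadrant.
So the least-cost plan costs $6.47.

$6.47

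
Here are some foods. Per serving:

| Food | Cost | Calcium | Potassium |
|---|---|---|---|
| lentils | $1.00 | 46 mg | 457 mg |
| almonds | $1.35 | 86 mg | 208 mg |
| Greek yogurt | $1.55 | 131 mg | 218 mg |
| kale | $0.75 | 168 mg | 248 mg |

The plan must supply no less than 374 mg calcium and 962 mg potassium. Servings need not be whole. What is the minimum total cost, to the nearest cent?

lentils only: max(374/46, 962/457) = 8.13 servings → $8.13.
almonds only: max(374/86, 962/208) = 4.625 servings → $6.24.
Greek yogurt only: max(374/131, 962/218) = 4.413 servings → $6.84.
kale only: max(374/168, 962/248) = 3.879 servings → $2.91.
lentils + almonds with both tight: 0.1661 servings and 4.26 servings → $5.92.
lentils + Greek yogurt with both tight: 0.8927 servings and 2.542 servings → $4.83.
lentils + kale with both tight: 1.053 servings and 1.938 servings → $2.51.
almonds + Greek yogurt with both targets exact would need a negative amount; discard.
almonds + kale: intersection lies outside the first quadrant.
Greek yogurt + kale: intersection lies outside the first quadrant.
So the least-cost plan costs $2.51.

$2.51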